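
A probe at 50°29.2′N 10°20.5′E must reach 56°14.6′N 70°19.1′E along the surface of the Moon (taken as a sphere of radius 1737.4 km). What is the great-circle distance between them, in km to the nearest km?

In radians: φ₁ = 0.8812, φ₂ = 0.9816, Δλ = 59.977° = 1.0468 rad.
cos c = sin φ₁ sin φ₂ + cos φ₁ cos φ₂ cos Δλ = (0.7715)(0.8314) + (0.6363)(0.5557)(0.5004) = 0.81831,
so c = arccos(0.81831) = 0.61234 rad.
Distance = R·c = 1737.4 × 0.6123 ≈ 1064 km.

1064 km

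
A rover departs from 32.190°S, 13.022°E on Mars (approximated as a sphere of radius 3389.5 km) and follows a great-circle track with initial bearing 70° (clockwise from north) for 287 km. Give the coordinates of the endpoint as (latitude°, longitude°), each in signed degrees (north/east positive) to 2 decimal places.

-30.42°, 18.31°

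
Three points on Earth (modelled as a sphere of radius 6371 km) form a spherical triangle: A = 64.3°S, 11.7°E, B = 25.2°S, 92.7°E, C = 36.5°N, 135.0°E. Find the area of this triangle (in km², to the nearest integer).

Side lengths (central angles): a = 1.2821, b = 2.3853, c = 1.1096 rad; semiperimeter s = 2.3885.
By l'Huilier's theorem, tan(E/4) = √[tan(s/2) tan((s−a)/2) tan((s−b)/2) tan((s−c)/2)], giving spherical excess E = 0.1722 rad.
Area = E·R² = 0.1722 × (6371)² ≈ 6988763 km².

6988763 km²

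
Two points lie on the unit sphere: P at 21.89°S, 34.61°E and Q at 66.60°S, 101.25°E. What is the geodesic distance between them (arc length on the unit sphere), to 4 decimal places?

1.0607

Let φ₁ = -0.3821 rad, φ₂ = -1.1624 rad, and Δλ = 1.1631 rad.
Haversine: a = sin²(Δφ/2) + cos φ₁ cos φ₂ sin²(Δλ/2) = 0.1447 + (0.9279)(0.3971)(0.3017) = 0.25586.
Central angle c = 2·arcsin(√a) = 1.06068 rad.
On the unit sphere the arc length equals the central angle: 1.0607.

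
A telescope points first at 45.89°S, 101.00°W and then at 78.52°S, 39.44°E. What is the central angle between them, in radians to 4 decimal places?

0.9312 rad

Let φ₁ = -0.8009 rad, φ₂ = -1.3704 rad, and Δλ = 2.4511 rad.
Haversine: a = sin²(Δφ/2) + cos φ₁ cos φ₂ sin²(Δλ/2) = 0.0789 + (0.6960)(0.1990)(0.8855) = 0.20158.
Central angle c = 2·arcsin(√a) = 0.93124 rad.
So the angular separation is 0.9312 rad.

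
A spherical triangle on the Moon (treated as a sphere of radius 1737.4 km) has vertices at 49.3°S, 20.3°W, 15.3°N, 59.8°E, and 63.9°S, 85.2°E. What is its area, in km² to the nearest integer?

2616089 km²

Side lengths (central angles): a = 1.4239, b = 0.9221, c = 1.6628 rad; semiperimeter s = 2.0044.
By l'Huilier's theorem, tan(E/4) = √[tan(s/2) tan((s−a)/2) tan((s−b)/2) tan((s−c)/2)], giving spherical excess E = 0.8667 rad.
Area = E·R² = 0.8667 × (1737.4)² ≈ 2616089 km².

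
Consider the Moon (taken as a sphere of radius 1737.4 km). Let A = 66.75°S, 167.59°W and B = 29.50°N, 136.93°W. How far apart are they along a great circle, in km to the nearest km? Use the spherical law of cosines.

3003 km

In radians: φ₁ = -1.1650, φ₂ = 0.5149, Δλ = 30.660° = 0.5351 rad.
cos c = sin φ₁ sin φ₂ + cos φ₁ cos φ₂ cos Δλ = (-0.9188)(0.4924) + (0.3947)(0.8704)(0.8602) = -0.15689,
so c = arccos(-0.15689) = 1.72834 rad.
Distance = R·c = 1737.4 × 1.7283 ≈ 3003 km.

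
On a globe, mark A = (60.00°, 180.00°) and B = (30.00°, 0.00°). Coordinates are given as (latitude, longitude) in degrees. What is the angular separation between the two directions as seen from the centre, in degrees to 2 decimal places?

Let φ₁ = 1.0472 rad, φ₂ = 0.5236 rad, and Δλ = -3.1416 rad.
cos c = sin φ₁ sin φ₂ + cos φ₁ cos φ₂ cos Δλ = (0.8660)(0.5000) + (0.5000)(0.8660)(-1.0000) = -0.00000,
so c = arccos(-0.00000) = 1.57080 rad.
So the angular separation is 90.00°.

90.00°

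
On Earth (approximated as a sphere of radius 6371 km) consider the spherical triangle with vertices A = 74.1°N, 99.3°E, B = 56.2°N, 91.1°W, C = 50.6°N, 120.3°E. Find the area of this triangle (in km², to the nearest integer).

Side lengths (central angles): a = 1.2231, b = 0.4382, c = 0.8641 rad; semiperimeter s = 1.2627.
By l'Huilier's theorem, tan(E/4) = √[tan(s/2) tan((s−a)/2) tan((s−b)/2) tan((s−c)/2)], giving spherical excess E = 0.1430 rad.
Area = E·R² = 0.1430 × (6371)² ≈ 5806244 km².

5806244 km²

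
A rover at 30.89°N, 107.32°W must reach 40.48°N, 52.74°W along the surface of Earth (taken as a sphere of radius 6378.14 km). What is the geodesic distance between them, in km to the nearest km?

4969 km

With latitudes φ₁ = 30.890°, φ₂ = 40.480° and longitude difference Δλ = 54.580°:
cos c = sin φ₁ sin φ₂ + cos φ₁ cos φ₂ cos Δλ = (0.5134)(0.6492) + (0.8582)(0.7606)(0.5796) = 0.71159,
so c = arccos(0.71159) = 0.77904 rad.
Distance = R·c = 6378.14 × 0.7790 ≈ 4969 km.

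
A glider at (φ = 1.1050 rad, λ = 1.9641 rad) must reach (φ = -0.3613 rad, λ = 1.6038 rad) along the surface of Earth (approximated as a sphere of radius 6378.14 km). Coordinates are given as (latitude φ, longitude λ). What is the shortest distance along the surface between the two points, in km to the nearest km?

Let φ₁ = 1.1050 rad, φ₂ = -0.3613 rad, and Δλ = -0.3603 rad.
cos c = sin φ₁ sin φ₂ + cos φ₁ cos φ₂ cos Δλ = (0.8935)(-0.3535) + (0.4491)(0.9354)(0.9358) = 0.07733,
so c = arccos(0.07733) = 1.49339 rad.
Distance = R·c = 6378.14 × 1.4934 ≈ 9525 km.

9525 km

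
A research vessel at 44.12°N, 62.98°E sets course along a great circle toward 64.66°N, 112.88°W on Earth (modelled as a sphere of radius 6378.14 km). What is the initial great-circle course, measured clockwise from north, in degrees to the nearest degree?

358°

With φ₁ = 0.7700, φ₂ = 1.1285, Δλ = -3.0693 rad, the forward-azimuth formula gives
θ = atan2( sin Δλ cos φ₂ , cos φ₁ sin φ₂ − sin φ₁ cos φ₂ cos Δλ ) = atan2(-0.0309, 0.9460) = -1.87°.
Adding 360° brings this into [0°, 360°): 358°.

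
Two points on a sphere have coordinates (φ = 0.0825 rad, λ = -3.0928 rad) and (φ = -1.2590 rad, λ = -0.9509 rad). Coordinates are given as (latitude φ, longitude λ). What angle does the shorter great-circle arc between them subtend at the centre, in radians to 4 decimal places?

In radians: φ₁ = 0.0825, φ₂ = -1.2590, Δλ = 122.722° = 2.1419 rad.
cos c = sin φ₁ sin φ₂ + cos φ₁ cos φ₂ cos Δλ = (0.0824)(-0.9518) + (0.9966)(0.3068)(-0.5406) = -0.24370,
so c = arccos(-0.24370) = 1.81697 rad.
So the angular separation is 1.8170 rad.

1.8170 rad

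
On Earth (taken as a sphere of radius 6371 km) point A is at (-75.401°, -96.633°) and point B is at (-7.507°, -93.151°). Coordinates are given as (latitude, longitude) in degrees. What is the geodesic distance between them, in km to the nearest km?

With latitudes φ₁ = -75.401°, φ₂ = -7.507° and longitude difference Δλ = 3.482°:
cos c = sin φ₁ sin φ₂ + cos φ₁ cos φ₂ cos Δλ = (-0.9677)(-0.1306) + (0.2521)(0.9914)(0.9982) = 0.37586,
so c = arccos(0.37586) = 1.18547 rad.
Distance = R·c = 6371 × 1.1855 ≈ 7553 km.

7553 km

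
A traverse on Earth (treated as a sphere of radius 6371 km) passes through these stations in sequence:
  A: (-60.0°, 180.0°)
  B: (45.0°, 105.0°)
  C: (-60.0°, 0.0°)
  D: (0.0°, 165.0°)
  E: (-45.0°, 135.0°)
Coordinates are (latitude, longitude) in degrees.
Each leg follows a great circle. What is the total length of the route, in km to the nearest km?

47508 km

Leg A→B: central angle 2.1187 rad, distance 13498.0 km.
Leg B→C: central angle 2.3516 rad, distance 14982.3 km.
Leg C→D: central angle 2.0748 rad, distance 13218.8 km.
Leg D→E: central angle 0.9117 rad, distance 5808.7 km.
Total: 13498.0 + 14982.3 + 13218.8 + 5808.7 ≈ 47508 km.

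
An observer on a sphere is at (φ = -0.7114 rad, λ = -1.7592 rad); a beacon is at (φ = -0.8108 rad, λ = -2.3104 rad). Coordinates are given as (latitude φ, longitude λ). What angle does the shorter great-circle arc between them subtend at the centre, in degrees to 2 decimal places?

With latitudes φ₁ = -40.760°, φ₂ = -46.455° and longitude difference Δλ = -31.581°:
Haversine: a = sin²(Δφ/2) + cos φ₁ cos φ₂ sin²(Δλ/2) = 0.0025 + (0.7574)(0.6889)(0.0741) = 0.04111.
Central angle c = 2·arcsin(√a) = 0.40834 rad.
So the angular separation is 23.40°.

23.40°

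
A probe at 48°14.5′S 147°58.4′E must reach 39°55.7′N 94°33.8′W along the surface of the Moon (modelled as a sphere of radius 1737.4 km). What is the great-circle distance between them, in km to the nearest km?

4111 km

Let φ₁ = -0.8420 rad, φ₂ = 0.6969 rad, and Δλ = 2.0501 rad.
cos c = sin φ₁ sin φ₂ + cos φ₁ cos φ₂ cos Δλ = (-0.7460)(0.6418) + (0.6660)(0.7668)(-0.4612) = -0.71431,
so c = arccos(-0.71431) = 2.36643 rad.
Distance = R·c = 1737.4 × 2.3664 ≈ 4111 km.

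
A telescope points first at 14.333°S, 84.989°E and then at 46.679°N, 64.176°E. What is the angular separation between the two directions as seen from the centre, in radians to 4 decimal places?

In radians: φ₁ = -0.2502, φ₂ = 0.8147, Δλ = -20.813° = -0.3633 rad.
Haversine: a = sin²(Δφ/2) + cos φ₁ cos φ₂ sin²(Δλ/2) = 0.2577 + (0.9689)(0.6861)(0.0326) = 0.27938.
Central angle c = 2·arcsin(√a) = 1.11381 rad.
So the angular separation is 1.1138 rad.

1.1138 rad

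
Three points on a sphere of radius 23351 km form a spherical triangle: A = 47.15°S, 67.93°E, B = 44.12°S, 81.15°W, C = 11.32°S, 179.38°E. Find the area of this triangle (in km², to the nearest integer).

844492631 km²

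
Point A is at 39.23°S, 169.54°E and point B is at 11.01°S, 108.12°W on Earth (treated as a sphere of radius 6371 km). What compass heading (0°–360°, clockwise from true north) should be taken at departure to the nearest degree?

94°

With φ₁ = -0.6847, φ₂ = -0.1922, Δλ = 1.4371 rad, the forward-azimuth formula gives
θ = atan2( sin Δλ cos φ₂ , cos φ₁ sin φ₂ − sin φ₁ cos φ₂ cos Δλ ) = atan2(0.9728, -0.0652) = 93.83°.
So the initial bearing is 94°.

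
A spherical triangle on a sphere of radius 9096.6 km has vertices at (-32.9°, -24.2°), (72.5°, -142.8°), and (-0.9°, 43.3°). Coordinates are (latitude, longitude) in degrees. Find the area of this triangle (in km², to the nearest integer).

180033627 km²

Side lengths (central angles): a = 1.8901, b = 1.2347, c = 2.2639 rad; semiperimeter s = 2.6944.
By l'Huilier's theorem, tan(E/4) = √[tan(s/2) tan((s−a)/2) tan((s−b)/2) tan((s−c)/2)], giving spherical excess E = 2.1757 rad.
Area = E·R² = 2.1757 × (9096.6)² ≈ 180033627 km².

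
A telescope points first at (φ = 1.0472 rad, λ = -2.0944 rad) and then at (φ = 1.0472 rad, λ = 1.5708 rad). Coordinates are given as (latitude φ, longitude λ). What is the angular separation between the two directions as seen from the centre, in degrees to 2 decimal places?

Let φ₁ = 1.0472 rad, φ₂ = 1.0472 rad, and Δλ = -2.6180 rad.
Haversine: a = sin²(Δφ/2) + cos φ₁ cos φ₂ sin²(Δλ/2) = 0.0000 + (0.5000)(0.5000)(0.9330) = 0.23325.
Central angle c = 2·arcsin(√a) = 1.00806 rad.
So the angular separation is 57.76°.

57.76°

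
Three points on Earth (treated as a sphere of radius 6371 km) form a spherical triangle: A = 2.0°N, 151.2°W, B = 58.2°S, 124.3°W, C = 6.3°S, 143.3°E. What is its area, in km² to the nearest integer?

32511861 km²

Side lengths (central angles): a = 1.4994, b = 1.1504, c = 1.1152 rad; semiperimeter s = 1.8825.
By l'Huilier's theorem, tan(E/4) = √[tan(s/2) tan((s−a)/2) tan((s−b)/2) tan((s−c)/2)], giving spherical excess E = 0.8010 rad.
Area = E·R² = 0.8010 × (6371)² ≈ 32511861 km².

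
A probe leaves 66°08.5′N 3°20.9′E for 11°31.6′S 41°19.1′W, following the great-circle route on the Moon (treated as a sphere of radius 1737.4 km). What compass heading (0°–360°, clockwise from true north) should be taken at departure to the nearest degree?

224°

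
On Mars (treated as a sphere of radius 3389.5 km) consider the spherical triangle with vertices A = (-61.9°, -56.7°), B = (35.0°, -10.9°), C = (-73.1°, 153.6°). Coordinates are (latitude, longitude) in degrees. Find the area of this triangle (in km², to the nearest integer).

8657897 km²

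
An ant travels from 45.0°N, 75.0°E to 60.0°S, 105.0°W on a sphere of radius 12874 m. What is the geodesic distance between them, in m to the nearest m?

37074 m

Let φ₁ = 0.7854 rad, φ₂ = -1.0472 rad, and Δλ = -3.1416 rad.
cos c = sin φ₁ sin φ₂ + cos φ₁ cos φ₂ cos Δλ = (0.7071)(-0.8660) + (0.7071)(0.5000)(-1.0000) = -0.96593,
so c = arccos(-0.96593) = 2.87979 rad.
Distance = R·c = 12874 × 2.8798 ≈ 37074 m.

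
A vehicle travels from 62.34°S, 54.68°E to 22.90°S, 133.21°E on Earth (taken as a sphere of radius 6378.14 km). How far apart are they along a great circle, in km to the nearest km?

Let φ₁ = -1.0880 rad, φ₂ = -0.3997 rad, and Δλ = 1.3706 rad.
cos c = sin φ₁ sin φ₂ + cos φ₁ cos φ₂ cos Δλ = (-0.8857)(-0.3891) + (0.4642)(0.9212)(0.1989) = 0.42969,
so c = arccos(0.42969) = 1.12665 rad.
Distance = R·c = 6378.14 × 1.1266 ≈ 7186 km.

7186 km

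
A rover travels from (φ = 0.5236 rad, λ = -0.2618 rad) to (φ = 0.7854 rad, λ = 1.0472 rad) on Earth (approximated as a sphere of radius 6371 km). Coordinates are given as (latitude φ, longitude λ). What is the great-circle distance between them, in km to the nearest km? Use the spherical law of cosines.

6583 km

In radians: φ₁ = 0.5236, φ₂ = 0.7854, Δλ = 75.000° = 1.3090 rad.
cos c = sin φ₁ sin φ₂ + cos φ₁ cos φ₂ cos Δλ = (0.5000)(0.7071) + (0.8660)(0.7071)(0.2588) = 0.51205,
so c = arccos(0.51205) = 1.03323 rad.
Distance = R·c = 6371 × 1.0332 ≈ 6583 km.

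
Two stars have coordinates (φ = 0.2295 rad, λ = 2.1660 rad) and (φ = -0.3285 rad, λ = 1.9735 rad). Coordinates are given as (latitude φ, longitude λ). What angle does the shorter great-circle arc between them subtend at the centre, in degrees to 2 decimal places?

33.77°

In radians: φ₁ = 0.2295, φ₂ = -0.3285, Δλ = -11.029° = -0.1925 rad.
cos c = sin φ₁ sin φ₂ + cos φ₁ cos φ₂ cos Δλ = (0.2275)(-0.3226) + (0.9738)(0.9465)(0.9815) = 0.83129,
so c = arccos(0.83129) = 0.58937 rad.
So the angular separation is 33.77°.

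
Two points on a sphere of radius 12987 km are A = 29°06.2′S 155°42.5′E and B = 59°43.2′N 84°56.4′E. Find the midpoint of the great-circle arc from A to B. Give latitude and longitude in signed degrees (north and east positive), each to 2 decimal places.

18.25°, 131.11°

The central angle between A and B is δ = 1.8493 rad.
With f = 0.5, the slerp weights are sin((1−f)δ)/sin δ = 0.8304 and sin(fδ)/sin δ = 0.8304.
Weighted sum of the unit vectors: (0.8304)·(-0.7964,0.3594,-0.4864) + (0.8304)·(0.0445,0.5023,0.8636) = (-0.6244, 0.7156, 0.3132).
Converting back: φ = atan2(z, √(x²+y²)) = 18.25°, λ = atan2(y, x) = 131.11°.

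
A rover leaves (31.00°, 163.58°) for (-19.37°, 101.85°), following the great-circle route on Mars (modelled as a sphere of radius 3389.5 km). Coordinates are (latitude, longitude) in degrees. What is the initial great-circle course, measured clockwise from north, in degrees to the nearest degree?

With φ₁ = 0.5411, φ₂ = -0.3381, Δλ = -1.0774 rad, the forward-azimuth formula gives
θ = atan2( sin Δλ cos φ₂ , cos φ₁ sin φ₂ − sin φ₁ cos φ₂ cos Δλ ) = atan2(-0.8309, -0.5144) = -121.76°.
Adding 360° brings this into [0°, 360°): 238°.

238°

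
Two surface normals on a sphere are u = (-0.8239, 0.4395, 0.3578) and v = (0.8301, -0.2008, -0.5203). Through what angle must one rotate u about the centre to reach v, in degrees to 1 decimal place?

u·v = -0.9583; |u| = 1.0000, |v| = 1.0000.
cos θ = (u·v)/(|u||v|) = -0.9583, so θ = 163.4°.

163.4°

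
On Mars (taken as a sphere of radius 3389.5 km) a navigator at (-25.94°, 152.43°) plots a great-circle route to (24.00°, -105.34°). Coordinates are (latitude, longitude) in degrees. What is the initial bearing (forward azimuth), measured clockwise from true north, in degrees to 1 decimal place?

72.5°

Δλ = 102.230° = 1.7843 rad.
y = sin Δλ · cos φ₂ = (0.9773)(0.9135) = 0.8928
x = cos φ₁ sin φ₂ − sin φ₁ cos φ₂ cos Δλ = (0.8993)(0.4067) − (-0.4374)(0.9135)(-0.2118) = 0.2811
θ = atan2(y, x) = 72.52°, so the bearing is 72.5°.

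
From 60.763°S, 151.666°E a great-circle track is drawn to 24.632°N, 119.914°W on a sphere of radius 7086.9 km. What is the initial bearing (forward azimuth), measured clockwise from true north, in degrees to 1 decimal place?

76.1°

With φ₁ = -1.0605, φ₂ = 0.4299, Δλ = 1.5432 rad, the forward-azimuth formula gives
θ = atan2( sin Δλ cos φ₂ , cos φ₁ sin φ₂ − sin φ₁ cos φ₂ cos Δλ ) = atan2(0.9087, 0.2254) = 76.07°.
So the initial bearing is 76.1°.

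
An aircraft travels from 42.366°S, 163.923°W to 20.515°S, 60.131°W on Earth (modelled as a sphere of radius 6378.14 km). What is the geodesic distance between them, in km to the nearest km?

In radians: φ₁ = -0.7394, φ₂ = -0.3581, Δλ = 103.792° = 1.8115 rad.
Haversine: a = sin²(Δφ/2) + cos φ₁ cos φ₂ sin²(Δλ/2) = 0.0359 + (0.7389)(0.9366)(0.6192) = 0.46441.
Central angle c = 2·arcsin(√a) = 1.49955 rad.
Distance = R·c = 6378.14 × 1.4995 ≈ 9564 km.

9564 km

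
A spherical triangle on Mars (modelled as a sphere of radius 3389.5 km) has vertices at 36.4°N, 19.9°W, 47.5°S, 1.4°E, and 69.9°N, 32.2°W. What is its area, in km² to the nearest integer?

1081085 km²

Side lengths (central angles): a = 2.0932, b = 0.5961, c = 1.5016 rad; semiperimeter s = 2.0955.
By l'Huilier's theorem, tan(E/4) = √[tan(s/2) tan((s−a)/2) tan((s−b)/2) tan((s−c)/2)], giving spherical excess E = 0.0941 rad.
Area = E·R² = 0.0941 × (3389.5)² ≈ 1081085 km².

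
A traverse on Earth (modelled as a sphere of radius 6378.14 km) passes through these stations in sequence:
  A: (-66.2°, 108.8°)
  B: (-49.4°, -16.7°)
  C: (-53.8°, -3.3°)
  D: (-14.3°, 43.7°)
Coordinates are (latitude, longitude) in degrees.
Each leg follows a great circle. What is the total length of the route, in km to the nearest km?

13406 km

Leg A→B: central angle 0.9977 rad, distance 6363.7 km.
Leg B→C: central angle 0.1640 rad, distance 1045.7 km.
Leg C→D: central angle 0.9402 rad, distance 5996.7 km.
Total: 6363.7 + 1045.7 + 5996.7 ≈ 13406 km.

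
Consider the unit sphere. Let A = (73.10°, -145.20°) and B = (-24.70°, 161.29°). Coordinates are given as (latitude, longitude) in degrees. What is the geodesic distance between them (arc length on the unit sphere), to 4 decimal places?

Let φ₁ = 1.2758 rad, φ₂ = -0.4311 rad, and Δλ = -0.9339 rad.
Haversine: a = sin²(Δφ/2) + cos φ₁ cos φ₂ sin²(Δλ/2) = 0.5679 + (0.2907)(0.9085)(0.2027) = 0.62138.
Central angle c = 2·arcsin(√a) = 1.81601 rad.
On the unit sphere the arc length equals the central angle: 1.8160.

1.8160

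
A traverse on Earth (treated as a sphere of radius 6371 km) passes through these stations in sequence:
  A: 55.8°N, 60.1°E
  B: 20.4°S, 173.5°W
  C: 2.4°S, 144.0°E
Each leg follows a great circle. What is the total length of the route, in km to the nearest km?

Leg A→B: central angle 2.2155 rad, distance 14114.7 km.
Leg B→C: central angle 0.7883 rad, distance 5022.5 km.
Total: 14114.7 + 5022.5 ≈ 19137 km.

19137 km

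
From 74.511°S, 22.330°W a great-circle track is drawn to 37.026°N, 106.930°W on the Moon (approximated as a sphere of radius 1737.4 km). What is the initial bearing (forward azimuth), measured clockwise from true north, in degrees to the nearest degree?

With φ₁ = -1.3005, φ₂ = 0.6462, Δλ = -1.4765 rad, the forward-azimuth formula gives
θ = atan2( sin Δλ cos φ₂ , cos φ₁ sin φ₂ − sin φ₁ cos φ₂ cos Δλ ) = atan2(-0.7948, 0.2332) = -73.65°.
Adding 360° brings this into [0°, 360°): 286°.

286°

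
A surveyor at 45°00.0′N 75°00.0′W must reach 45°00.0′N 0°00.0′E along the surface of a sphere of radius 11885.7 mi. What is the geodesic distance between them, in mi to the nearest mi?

Let φ₁ = 0.7854 rad, φ₂ = 0.7854 rad, and Δλ = 1.3090 rad.
cos c = sin φ₁ sin φ₂ + cos φ₁ cos φ₂ cos Δλ = (0.7071)(0.7071) + (0.7071)(0.7071)(0.2588) = 0.62941,
so c = arccos(0.62941) = 0.89000 rad.
Distance = R·c = 11885.7 × 0.8900 ≈ 10578 mi.

10578 mi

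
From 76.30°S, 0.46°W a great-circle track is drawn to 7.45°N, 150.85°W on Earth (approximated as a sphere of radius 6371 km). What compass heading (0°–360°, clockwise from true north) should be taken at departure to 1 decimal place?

With φ₁ = -1.3317, φ₂ = 0.1300, Δλ = -2.6248 rad, the forward-azimuth formula gives
θ = atan2( sin Δλ cos φ₂ , cos φ₁ sin φ₂ − sin φ₁ cos φ₂ cos Δλ ) = atan2(-0.4899, -0.8068) = -148.73°.
Adding 360° brings this into [0°, 360°): 211.3°.

211.3°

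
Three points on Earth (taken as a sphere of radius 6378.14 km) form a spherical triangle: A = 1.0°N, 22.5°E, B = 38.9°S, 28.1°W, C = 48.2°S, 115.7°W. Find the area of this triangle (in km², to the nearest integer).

Side lengths (central angles): a = 1.0589, b = 2.1058, c = 1.0668 rad; semiperimeter s = 2.1157.
By l'Huilier's theorem, tan(E/4) = √[tan(s/2) tan((s−a)/2) tan((s−b)/2) tan((s−c)/2)], giving spherical excess E = 0.2182 rad.
Area = E·R² = 0.2182 × (6378.14)² ≈ 8877089 km².

8877089 km²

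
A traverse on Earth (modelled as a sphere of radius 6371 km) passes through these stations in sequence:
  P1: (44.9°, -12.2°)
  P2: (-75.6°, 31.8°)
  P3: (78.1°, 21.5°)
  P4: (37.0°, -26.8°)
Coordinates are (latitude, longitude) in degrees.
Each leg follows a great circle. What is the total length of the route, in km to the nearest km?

35955 km

Leg P1→P2: central angle 2.1615 rad, distance 13771.2 km.
Leg P2→P3: central angle 2.6844 rad, distance 17102.6 km.
Leg P3→P4: central angle 0.7976 rad, distance 5081.5 km.
Total: 13771.2 + 17102.6 + 5081.5 ≈ 35955 km.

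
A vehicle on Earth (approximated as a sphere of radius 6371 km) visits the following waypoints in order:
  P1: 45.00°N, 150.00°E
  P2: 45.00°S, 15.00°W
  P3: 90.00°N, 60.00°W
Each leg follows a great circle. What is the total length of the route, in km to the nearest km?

33849 km

Leg P1→P2: central angle 2.9567 rad, distance 18837.4 km.
Leg P2→P3: central angle 2.3562 rad, distance 15011.3 km.
Total: 18837.4 + 15011.3 ≈ 33849 km.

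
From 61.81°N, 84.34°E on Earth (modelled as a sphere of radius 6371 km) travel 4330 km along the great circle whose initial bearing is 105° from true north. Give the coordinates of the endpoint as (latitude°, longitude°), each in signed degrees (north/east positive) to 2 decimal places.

Angular distance δ = d/R = 4330/6371 = 0.67964 rad; initial bearing θ = 1.8326 rad.
sin φ₂ = sin φ₁ cos δ + cos φ₁ sin δ cos θ = (0.8814)(0.7778) + (0.4724)(0.6285)(-0.2588) = 0.6087, so φ₂ = 37.50°.
Δλ = atan2(sin θ sin δ cos φ₁, cos δ − sin φ₁ sin φ₂) = atan2(0.2868, 0.2413) = 49.923°.
λ₂ = 84.340° + 49.923° = 134.26°.

37.50°, 134.26°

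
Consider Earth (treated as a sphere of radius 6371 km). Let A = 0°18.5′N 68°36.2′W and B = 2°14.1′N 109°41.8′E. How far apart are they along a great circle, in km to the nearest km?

Let φ₁ = 0.0054 rad, φ₂ = 0.0390 rad, and Δλ = 3.1119 rad.
Haversine: a = sin²(Δφ/2) + cos φ₁ cos φ₂ sin²(Δλ/2) = 0.0003 + (1.0000)(0.9992)(0.9998) = 0.99929.
Central angle c = 2·arcsin(√a) = 3.08820 rad.
Distance = R·c = 6371 × 3.0882 ≈ 19675 km.

19675 km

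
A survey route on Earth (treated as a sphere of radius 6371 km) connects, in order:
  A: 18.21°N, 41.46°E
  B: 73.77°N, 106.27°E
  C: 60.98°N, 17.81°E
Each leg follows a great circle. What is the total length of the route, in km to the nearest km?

Leg A→B: central angle 1.1450 rad, distance 7294.8 km.
Leg B→C: central angle 0.5675 rad, distance 3615.6 km.
Total: 7294.8 + 3615.6 ≈ 10910 km.

10910 km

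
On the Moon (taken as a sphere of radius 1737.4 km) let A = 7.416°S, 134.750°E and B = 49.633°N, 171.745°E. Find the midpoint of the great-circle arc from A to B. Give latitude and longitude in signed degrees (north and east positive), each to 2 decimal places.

Central angle δ = 1.1433 rad. Interpolating on the sphere with fraction f = 0.5:
P = [sin((1−f)δ)·A + sin(fδ)·B] / sin δ = 0.5945·A + 0.5945·B in Cartesian coordinates,
giving P = (-0.7961, 0.4740, 0.3762), i.e. latitude 22.10°, longitude 149.23°.

22.10°, 149.23°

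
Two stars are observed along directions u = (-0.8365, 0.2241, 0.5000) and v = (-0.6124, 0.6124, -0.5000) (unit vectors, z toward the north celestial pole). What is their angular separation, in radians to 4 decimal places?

1.1598 rad

u·v = 0.3995; |u| = 1.0000, |v| = 1.0000.
cos θ = (u·v)/(|u||v|) = 0.3995, so θ = 1.1598 rad.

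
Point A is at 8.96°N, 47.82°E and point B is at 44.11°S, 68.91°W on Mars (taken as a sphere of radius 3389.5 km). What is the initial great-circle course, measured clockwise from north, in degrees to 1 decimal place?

225.2°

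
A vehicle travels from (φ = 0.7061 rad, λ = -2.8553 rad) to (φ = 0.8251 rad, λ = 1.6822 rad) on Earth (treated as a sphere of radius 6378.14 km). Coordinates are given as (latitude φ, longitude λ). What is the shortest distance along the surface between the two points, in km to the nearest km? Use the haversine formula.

7485 km

Let φ₁ = 0.7061 rad, φ₂ = 0.8251 rad, and Δλ = -1.7457 rad.
Haversine: a = sin²(Δφ/2) + cos φ₁ cos φ₂ sin²(Δλ/2) = 0.0035 + (0.7609)(0.6785)(0.5870) = 0.30658.
Central angle c = 2·arcsin(√a) = 1.17359 rad.
Distance = R·c = 6378.14 × 1.1736 ≈ 7485 km.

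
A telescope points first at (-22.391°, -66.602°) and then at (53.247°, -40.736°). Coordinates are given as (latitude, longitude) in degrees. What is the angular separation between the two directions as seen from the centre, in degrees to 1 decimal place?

Let φ₁ = -0.3908 rad, φ₂ = 0.9293 rad, and Δλ = 0.4514 rad.
cos c = sin φ₁ sin φ₂ + cos φ₁ cos φ₂ cos Δλ = (-0.3809)(0.8012) + (0.9246)(0.5984)(0.8998) = 0.19262,
so c = arccos(0.19262) = 1.37696 rad.
So the angular separation is 78.9°.

78.9°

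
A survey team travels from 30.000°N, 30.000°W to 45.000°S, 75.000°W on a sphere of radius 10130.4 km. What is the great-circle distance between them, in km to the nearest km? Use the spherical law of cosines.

With latitudes φ₁ = 30.000°, φ₂ = -45.000° and longitude difference Δλ = -45.000°:
cos c = sin φ₁ sin φ₂ + cos φ₁ cos φ₂ cos Δλ = (0.5000)(-0.7071) + (0.8660)(0.7071)(0.7071) = 0.07946,
so c = arccos(0.07946) = 1.49125 rad.
Distance = R·c = 10130.4 × 1.4913 ≈ 15107 km.

15107 km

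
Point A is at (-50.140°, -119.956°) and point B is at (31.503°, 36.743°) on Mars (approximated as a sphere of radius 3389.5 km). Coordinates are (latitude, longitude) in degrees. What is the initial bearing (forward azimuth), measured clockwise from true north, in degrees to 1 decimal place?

128.3°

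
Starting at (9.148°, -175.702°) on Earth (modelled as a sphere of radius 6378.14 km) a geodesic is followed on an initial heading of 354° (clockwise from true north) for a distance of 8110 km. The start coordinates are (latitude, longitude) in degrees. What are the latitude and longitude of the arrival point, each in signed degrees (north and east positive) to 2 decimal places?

Angular distance δ = d/R = 8110/6378.14 = 1.27153 rad; initial bearing θ = 6.1785 rad.
sin φ₂ = sin φ₁ cos δ + cos φ₁ sin δ cos θ = (0.1590)(0.2948) + (0.9873)(0.9556)(0.9945) = 0.9851, so φ₂ = 80.10°.
Δλ = atan2(sin θ sin δ cos φ₁, cos δ − sin φ₁ sin φ₂) = atan2(-0.0986, 0.1382) = -35.509°.
λ₂ = -175.702° − 35.509° = -211.21° → 148.79° after wrapping to (−180°, 180°].

80.10°, 148.79°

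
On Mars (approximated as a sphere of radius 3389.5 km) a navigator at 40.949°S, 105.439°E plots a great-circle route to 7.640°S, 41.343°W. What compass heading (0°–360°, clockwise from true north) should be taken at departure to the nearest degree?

With φ₁ = -0.7147, φ₂ = -0.1333, Δλ = -2.5618 rad, the forward-azimuth formula gives
θ = atan2( sin Δλ cos φ₂ , cos φ₁ sin φ₂ − sin φ₁ cos φ₂ cos Δλ ) = atan2(-0.5430, -0.6438) = -139.86°.
Adding 360° brings this into [0°, 360°): 220°.

220°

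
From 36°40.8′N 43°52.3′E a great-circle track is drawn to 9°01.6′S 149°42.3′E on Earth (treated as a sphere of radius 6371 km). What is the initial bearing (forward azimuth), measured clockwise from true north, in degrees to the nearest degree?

88°

Δλ = 105.833° = 1.8471 rad.
y = sin Δλ · cos φ₂ = (0.9621)(0.9876) = 0.9501
x = cos φ₁ sin φ₂ − sin φ₁ cos φ₂ cos Δλ = (0.8020)(-0.1569) − (0.5973)(0.9876)(-0.2728) = 0.0351
θ = atan2(y, x) = 87.88°, so the bearing is 88°.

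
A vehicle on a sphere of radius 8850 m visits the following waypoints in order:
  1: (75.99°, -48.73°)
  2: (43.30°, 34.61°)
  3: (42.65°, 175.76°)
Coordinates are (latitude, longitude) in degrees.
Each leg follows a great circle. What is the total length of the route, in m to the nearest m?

20691 m

Leg 1→2: central angle 0.8150 rad, distance 7213.0 m.
Leg 2→3: central angle 1.5230 rad, distance 13478.5 m.
Total: 7213.0 + 13478.5 ≈ 20691 m.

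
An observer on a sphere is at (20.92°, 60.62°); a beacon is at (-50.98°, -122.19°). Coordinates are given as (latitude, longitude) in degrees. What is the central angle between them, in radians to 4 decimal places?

In radians: φ₁ = 0.3651, φ₂ = -0.8898, Δλ = 177.190° = 3.0925 rad.
Haversine: a = sin²(Δφ/2) + cos φ₁ cos φ₂ sin²(Δλ/2) = 0.3447 + (0.9341)(0.6296)(0.9994) = 0.93240.
Central angle c = 2·arcsin(√a) = 2.61554 rad.
So the angular separation is 2.6155 rad.

2.6155 rad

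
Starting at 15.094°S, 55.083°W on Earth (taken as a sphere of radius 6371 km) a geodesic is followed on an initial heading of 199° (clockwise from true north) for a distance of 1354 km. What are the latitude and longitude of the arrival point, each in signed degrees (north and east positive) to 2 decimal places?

-26.56°, -59.49°

Angular distance δ = d/R = 1354/6371 = 0.21253 rad; initial bearing θ = 3.4732 rad.
sin φ₂ = sin φ₁ cos δ + cos φ₁ sin δ cos θ = (-0.2604)(0.9775) + (0.9655)(0.2109)(-0.9455) = -0.4471, so φ₂ = -26.56°.
Δλ = atan2(sin θ sin δ cos φ₁, cos δ − sin φ₁ sin φ₂) = atan2(-0.0663, 0.8611) = -4.403°.
λ₂ = -55.083° − 4.403° = -59.49°.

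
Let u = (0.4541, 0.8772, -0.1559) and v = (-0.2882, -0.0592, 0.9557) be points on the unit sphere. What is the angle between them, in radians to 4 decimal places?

u·v = -0.3318; |u| = 1.0000, |v| = 1.0000.
cos θ = (u·v)/(|u||v|) = -0.3318, so θ = 1.9090 rad.

1.9090 rad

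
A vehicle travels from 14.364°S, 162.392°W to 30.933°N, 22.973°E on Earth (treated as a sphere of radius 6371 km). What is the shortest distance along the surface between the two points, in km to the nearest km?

With latitudes φ₁ = -14.364°, φ₂ = 30.933° and longitude difference Δλ = -174.635°:
cos c = sin φ₁ sin φ₂ + cos φ₁ cos φ₂ cos Δλ = (-0.2481)(0.5140) + (0.9687)(0.8578)(-0.9956) = -0.95484,
so c = arccos(-0.95484) = 2.83991 rad.
Distance = R·c = 6371 × 2.8399 ≈ 18093 km.

18093 km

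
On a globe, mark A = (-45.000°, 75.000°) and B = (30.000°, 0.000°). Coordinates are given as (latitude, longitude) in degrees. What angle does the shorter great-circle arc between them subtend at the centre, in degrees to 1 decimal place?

101.2°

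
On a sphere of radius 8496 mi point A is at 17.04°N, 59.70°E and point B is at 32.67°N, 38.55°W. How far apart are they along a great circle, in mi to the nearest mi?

12983 mi

Let φ₁ = 0.2974 rad, φ₂ = 0.5702 rad, and Δλ = -1.7148 rad.
Haversine: a = sin²(Δφ/2) + cos φ₁ cos φ₂ sin²(Δλ/2) = 0.0185 + (0.9561)(0.8418)(0.5717) = 0.47865.
Central angle c = 2·arcsin(√a) = 1.52809 rad.
Distance = R·c = 8496 × 1.5281 ≈ 12983 mi.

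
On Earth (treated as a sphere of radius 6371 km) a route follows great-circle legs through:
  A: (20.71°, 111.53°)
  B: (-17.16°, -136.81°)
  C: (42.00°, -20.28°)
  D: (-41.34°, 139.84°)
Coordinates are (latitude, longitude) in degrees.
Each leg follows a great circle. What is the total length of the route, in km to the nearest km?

44686 km

Leg A→B: central angle 2.0200 rad, distance 12869.2 km.
Leg B→C: central angle 2.1113 rad, distance 13451.2 km.
Leg C→D: central angle 2.8827 rad, distance 18365.9 km.
Total: 12869.2 + 13451.2 + 18365.9 ≈ 44686 km.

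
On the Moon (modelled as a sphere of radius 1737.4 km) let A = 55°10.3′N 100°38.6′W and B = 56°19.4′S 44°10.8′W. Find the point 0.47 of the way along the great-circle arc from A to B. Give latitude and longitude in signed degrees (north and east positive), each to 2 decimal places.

Central angle δ = 2.1038 rad. Interpolating on the sphere with fraction f = 0.47:
P = [sin((1−f)δ)·A + sin(fδ)·B] / sin δ = 1.0426·A + 0.9699·B in Cartesian coordinates,
giving P = (0.2757, -0.9600, 0.0486), i.e. latitude 2.79°, longitude -73.97°.

2.79°, -73.97°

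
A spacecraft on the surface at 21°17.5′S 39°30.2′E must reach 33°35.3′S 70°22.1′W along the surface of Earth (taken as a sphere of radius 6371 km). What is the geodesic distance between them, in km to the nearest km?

10409 km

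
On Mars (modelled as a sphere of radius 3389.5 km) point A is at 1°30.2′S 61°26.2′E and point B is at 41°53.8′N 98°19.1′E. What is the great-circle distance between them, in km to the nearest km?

3237 km

Let φ₁ = -0.0262 rad, φ₂ = 0.7312 rad, and Δλ = 0.6437 rad.
Haversine: a = sin²(Δφ/2) + cos φ₁ cos φ₂ sin²(Δλ/2) = 0.1367 + (0.9997)(0.7444)(0.1001) = 0.21117.
Central angle c = 2·arcsin(√a) = 0.95493 rad.
Distance = R·c = 3389.5 × 0.9549 ≈ 3237 km.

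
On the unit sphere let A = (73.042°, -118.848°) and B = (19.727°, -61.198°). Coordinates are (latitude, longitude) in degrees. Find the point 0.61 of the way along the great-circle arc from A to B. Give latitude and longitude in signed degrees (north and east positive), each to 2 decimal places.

Central angle δ = 1.0818 rad. Interpolating on the sphere with fraction f = 0.61:
P = [sin((1−f)δ)·A + sin(fδ)·B] / sin δ = 0.4639·A + 0.6944·B in Cartesian coordinates,
giving P = (0.2496, -0.6913, 0.6781), i.e. latitude 42.69°, longitude -70.14°.

42.69°, -70.14°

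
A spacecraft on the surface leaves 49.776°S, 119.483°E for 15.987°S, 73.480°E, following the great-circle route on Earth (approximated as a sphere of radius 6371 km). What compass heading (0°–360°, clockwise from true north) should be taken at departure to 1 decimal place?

Δλ = -46.003° = -0.8029 rad.
y = sin Δλ · cos φ₂ = (-0.7194)(0.9613) = -0.6916
x = cos φ₁ sin φ₂ − sin φ₁ cos φ₂ cos Δλ = (0.6458)(-0.2754) − (-0.7635)(0.9613)(0.6946) = 0.3320
θ = atan2(y, x) = -64.36°; adding 360° gives 295.6°.

295.6°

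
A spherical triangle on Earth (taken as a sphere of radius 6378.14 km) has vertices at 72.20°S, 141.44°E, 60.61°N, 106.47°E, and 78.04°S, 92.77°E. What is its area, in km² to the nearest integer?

Side lengths (central angles): a = 2.4243, b = 0.2316, c = 2.3556 rad; semiperimeter s = 2.5057.
By l'Huilier's theorem, tan(E/4) = √[tan(s/2) tan((s−a)/2) tan((s−b)/2) tan((s−c)/2)], giving spherical excess E = 0.5635 rad.
Area = E·R² = 0.5635 × (6378.14)² ≈ 22922489 km².

22922489 km²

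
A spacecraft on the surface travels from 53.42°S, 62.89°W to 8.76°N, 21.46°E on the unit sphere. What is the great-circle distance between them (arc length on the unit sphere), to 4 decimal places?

1.6352

Let φ₁ = -0.9324 rad, φ₂ = 0.1529 rad, and Δλ = 1.4722 rad.
Haversine: a = sin²(Δφ/2) + cos φ₁ cos φ₂ sin²(Δλ/2) = 0.2667 + (0.5959)(0.9883)(0.4508) = 0.53216.
Central angle c = 2·arcsin(√a) = 1.63515 rad.
On the unit sphere the arc length equals the central angle: 1.6352.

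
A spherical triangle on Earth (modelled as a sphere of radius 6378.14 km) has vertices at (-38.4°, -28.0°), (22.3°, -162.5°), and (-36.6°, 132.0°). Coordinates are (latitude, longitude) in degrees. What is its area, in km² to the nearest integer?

113236893 km²

Side lengths (central angles): a = 1.4889, b = 1.7935, c = 2.4097 rad; semiperimeter s = 2.8461.
By l'Huilier's theorem, tan(E/4) = √[tan(s/2) tan((s−a)/2) tan((s−b)/2) tan((s−c)/2)], giving spherical excess E = 2.7836 rad.
Area = E·R² = 2.7836 × (6378.14)² ≈ 113236893 km².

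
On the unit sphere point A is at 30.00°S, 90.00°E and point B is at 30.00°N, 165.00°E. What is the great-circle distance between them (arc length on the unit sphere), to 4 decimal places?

With latitudes φ₁ = -30.000°, φ₂ = 30.000° and longitude difference Δλ = 75.000°:
cos c = sin φ₁ sin φ₂ + cos φ₁ cos φ₂ cos Δλ = (-0.5000)(0.5000) + (0.8660)(0.8660)(0.2588) = -0.05589,
so c = arccos(-0.05589) = 1.62671 rad.
On the unit sphere the arc length equals the central angle: 1.6267.

1.6267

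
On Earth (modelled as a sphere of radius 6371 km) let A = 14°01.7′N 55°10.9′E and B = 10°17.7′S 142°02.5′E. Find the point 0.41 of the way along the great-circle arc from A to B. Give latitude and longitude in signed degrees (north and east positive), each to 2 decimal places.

4.95°, 91.28°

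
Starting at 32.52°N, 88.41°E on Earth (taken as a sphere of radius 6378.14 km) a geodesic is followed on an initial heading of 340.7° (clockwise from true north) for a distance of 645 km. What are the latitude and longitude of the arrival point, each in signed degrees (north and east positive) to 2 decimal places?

37.97°, 85.98°

Angular distance δ = d/R = 645/6378.14 = 0.10113 rad; initial bearing θ = 5.9463 rad.
sin φ₂ = sin φ₁ cos δ + cos φ₁ sin δ cos θ = (0.5376)(0.9949) + (0.8432)(0.1010)(0.9438) = 0.6152, so φ₂ = 37.97°.
Δλ = atan2(sin θ sin δ cos φ₁, cos δ − sin φ₁ sin φ₂) = atan2(-0.0281, 0.6642) = -2.426°.
λ₂ = 88.410° − 2.426° = 85.98°.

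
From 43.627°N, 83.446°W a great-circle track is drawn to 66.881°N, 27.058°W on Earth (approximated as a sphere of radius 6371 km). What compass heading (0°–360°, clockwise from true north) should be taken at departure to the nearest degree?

With φ₁ = 0.7614, φ₂ = 1.1673, Δλ = 0.9842 rad, the forward-azimuth formula gives
θ = atan2( sin Δλ cos φ₂ , cos φ₁ sin φ₂ − sin φ₁ cos φ₂ cos Δλ ) = atan2(0.3270, 0.5158) = 32.38°.
So the initial bearing is 32°.

32°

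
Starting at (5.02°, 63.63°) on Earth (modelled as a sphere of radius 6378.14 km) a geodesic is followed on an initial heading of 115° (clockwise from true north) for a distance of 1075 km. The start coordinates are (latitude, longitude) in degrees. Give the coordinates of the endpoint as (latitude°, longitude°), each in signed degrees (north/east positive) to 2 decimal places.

0.90°, 72.38°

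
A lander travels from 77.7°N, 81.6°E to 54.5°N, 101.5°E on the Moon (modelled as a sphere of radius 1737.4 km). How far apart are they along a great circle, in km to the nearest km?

With latitudes φ₁ = 77.700°, φ₂ = 54.500° and longitude difference Δλ = 19.900°:
cos c = sin φ₁ sin φ₂ + cos φ₁ cos φ₂ cos Δλ = (0.9770)(0.8141) + (0.2130)(0.5807)(0.9403) = 0.91175,
so c = arccos(0.91175) = 0.42328 rad.
Distance = R·c = 1737.4 × 0.4233 ≈ 735 km.

735 km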